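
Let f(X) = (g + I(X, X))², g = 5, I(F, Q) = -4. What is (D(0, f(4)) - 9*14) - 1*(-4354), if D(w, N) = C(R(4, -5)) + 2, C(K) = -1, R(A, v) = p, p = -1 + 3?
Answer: 4229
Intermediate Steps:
p = 2
R(A, v) = 2
f(X) = 1 (f(X) = (5 - 4)² = 1² = 1)
D(w, N) = 1 (D(w, N) = -1 + 2 = 1)
(D(0, f(4)) - 9*14) - 1*(-4354) = (1 - 9*14) - 1*(-4354) = (1 - 126) + 4354 = -125 + 4354 = 4229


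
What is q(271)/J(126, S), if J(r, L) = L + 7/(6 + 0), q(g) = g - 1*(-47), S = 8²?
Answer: 1908/391 ≈ 4.8798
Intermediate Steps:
S = 64
q(g) = 47 + g (q(g) = g + 47 = 47 + g)
J(r, L) = 7/6 + L (J(r, L) = L + 7/6 = 7/6 + L)
q(271)/J(126, S) = (47 + 271)/(7/6 + 64) = 318/(391/6) = 318*(6/391) = 1908/391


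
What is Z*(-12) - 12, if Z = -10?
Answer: 108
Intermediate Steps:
Z*(-12) - 12 = -10*(-12) - 12 = 120 - 12 = 108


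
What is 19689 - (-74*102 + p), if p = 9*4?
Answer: 27201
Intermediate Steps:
p = 36
19689 - (-74*102 + p) = 19689 - (-74*102 + 36) = 19689 - (-7548 + 36) = 19689 - 1*(-7512) = 19689 + 7512 = 27201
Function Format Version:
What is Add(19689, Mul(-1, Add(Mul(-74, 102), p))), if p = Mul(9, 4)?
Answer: 27201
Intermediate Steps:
p = 36
Add(19689, Mul(-1, Add(Mul(-74, 102), p))) = Add(19689, Mul(-1, Add(Mul(-74, 102), 36))) = Add(19689, Mul(-1, Add(-7548, 36))) = Add(19689, Mul(-1, -7512)) = Add(19689, 7512) = 27201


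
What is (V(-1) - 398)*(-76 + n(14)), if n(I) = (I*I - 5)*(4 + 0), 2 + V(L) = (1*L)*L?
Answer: -274512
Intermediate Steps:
V(L) = -2 + L² (V(L) = -2 + (1*L)*L = -2 + L*L = -2 + L²)
n(I) = -20 + 4*I² (n(I) = (I² - 5)*4 = (-5 + I²)*4 = -20 + 4*I²)
(V(-1) - 398)*(-76 + n(14)) = ((-2 + (-1)²) - 398)*(-76 + (-20 + 4*14²)) = ((-2 + 1) - 398)*(-76 + (-20 + 4*196)) = (-1 - 398)*(-76 + (-20 + 784)) = -399*(-76 + 764) = -399*688 = -274512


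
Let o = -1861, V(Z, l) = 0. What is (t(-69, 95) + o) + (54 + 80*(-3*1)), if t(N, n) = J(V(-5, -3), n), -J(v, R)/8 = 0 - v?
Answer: -2047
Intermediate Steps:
J(v, R) = 8*v (J(v, R) = -8*(0 - v) = -(-8)*v = 8*v)
t(N, n) = 0 (t(N, n) = 8*0 = 0)
(t(-69, 95) + o) + (54 + 80*(-3*1)) = (0 - 1861) + (54 + 80*(-3*1)) = -1861 + (54 + 80*(-3)) = -1861 + (54 - 240) = -1861 - 186 = -2047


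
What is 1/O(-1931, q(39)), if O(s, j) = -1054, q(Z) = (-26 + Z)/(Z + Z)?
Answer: -1/1054 ≈ -0.00094877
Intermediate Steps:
q(Z) = (-26 + Z)/(2*Z) (q(Z) = (-26 + Z)/((2*Z)) = (-26 + Z)*(1/(2*Z)) = (-26 + Z)/(2*Z))
1/O(-1931, q(39)) = 1/(-1054) = -1/1054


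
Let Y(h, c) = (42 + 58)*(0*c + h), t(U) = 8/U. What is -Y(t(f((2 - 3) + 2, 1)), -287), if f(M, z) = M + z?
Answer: -400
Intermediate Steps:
Y(h, c) = 100*h (Y(h, c) = 100*(0 + h) = 100*h)
-Y(t(f((2 - 3) + 2, 1)), -287) = -100*8/(((2 - 3) + 2) + 1) = -100*8/((-1 + 2) + 1) = -100*8/(1 + 1) = -100*8/2 = -100*8*(½) = -100*4 = -1*400 = -400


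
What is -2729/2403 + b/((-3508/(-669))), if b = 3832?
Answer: 1537694173/2107431 ≈ 729.65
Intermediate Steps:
-2729/2403 + b/((-3508/(-669))) = -2729/2403 + 3832/((-3508/(-669))) = -2729*1/2403 + 3832/((-3508*(-1/669))) = -2729/2403 + 3832/(3508/669) = -2729/2403 + 3832*(669/3508) = -2729/2403 + 640902/877 = 1537694173/2107431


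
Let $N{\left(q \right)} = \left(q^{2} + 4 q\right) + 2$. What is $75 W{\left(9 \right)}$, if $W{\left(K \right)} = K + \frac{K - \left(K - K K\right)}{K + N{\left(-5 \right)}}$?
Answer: $\frac{16875}{16} \approx 1054.7$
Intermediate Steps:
$N{\left(q \right)} = 2 + q^{2} + 4 q$
$W{\left(K \right)} = K + \frac{K^{2}}{7 + K}$ ($W{\left(K \right)} = K + \frac{K - \left(K - K K\right)}{K + \left(2 + \left(-5\right)^{2} + 4 \left(-5\right)\right)} = K + \frac{K + \left(K^{2} - K\right)}{K + \left(2 + 25 - 20\right)} = K + \frac{K^{2}}{K + 7} = K + \frac{K^{2}}{7 + K}$)
$75 W{\left(9 \right)} = 75 \frac{9 \left(7 + 2 \cdot 9\right)}{7 + 9} = 75 \frac{9 \left(7 + 18\right)}{16} = 75 \cdot 9 \cdot \frac{1}{16} \cdot 25 = 75 \cdot \frac{225}{16} = \frac{16875}{16}$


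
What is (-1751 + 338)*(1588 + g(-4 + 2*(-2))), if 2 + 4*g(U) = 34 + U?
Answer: -2252322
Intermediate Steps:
g(U) = 8 + U/4 (g(U) = -1/2 + (34 + U)/4 = -1/2 + (17/2 + U/4) = 8 + U/4)
(-1751 + 338)*(1588 + g(-4 + 2*(-2))) = (-1751 + 338)*(1588 + (8 + (-4 + 2*(-2))/4)) = -1413*(1588 + (8 + (-4 - 4)/4)) = -1413*(1588 + (8 + (1/4)*(-8))) = -1413*(1588 + (8 - 2)) = -1413*(1588 + 6) = -1413*1594 = -2252322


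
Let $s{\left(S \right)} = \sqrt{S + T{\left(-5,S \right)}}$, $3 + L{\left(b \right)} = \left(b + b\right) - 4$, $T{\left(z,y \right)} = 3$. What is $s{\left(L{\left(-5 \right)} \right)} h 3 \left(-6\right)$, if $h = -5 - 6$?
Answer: $198 i \sqrt{14} \approx 740.85 i$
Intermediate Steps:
$h = -11$ ($h = -5 - 6 = -11$)
$L{\left(b \right)} = -7 + 2 b$ ($L{\left(b \right)} = -3 + \left(\left(b + b\right) - 4\right) = -3 + \left(2 b - 4\right) = -3 + \left(-4 + 2 b\right) = -7 + 2 b$)
$s{\left(S \right)} = \sqrt{3 + S}$ ($s{\left(S \right)} = \sqrt{S + 3} = \sqrt{3 + S}$)
$s{\left(L{\left(-5 \right)} \right)} h 3 \left(-6\right) = \sqrt{3 + \left(-7 + 2 \left(-5\right)\right)} \left(-11\right) 3 \left(-6\right) = \sqrt{3 - 17} \left(\left(-33\right) \left(-6\right)\right) = \sqrt{3 - 17} \cdot 198 = \sqrt{-14} \cdot 198 = i \sqrt{14} \cdot 198 = 198 i \sqrt{14}$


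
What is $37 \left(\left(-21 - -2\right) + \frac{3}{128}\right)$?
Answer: $- \frac{89873}{128} \approx -702.13$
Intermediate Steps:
$37 \left(\left(-21 - -2\right) + \frac{3}{128}\right) = 37 \left(\left(-21 + 2\right) + 3 \cdot \frac{1}{128}\right) = 37 \left(-19 + \frac{3}{128}\right) = 37 \left(- \frac{2429}{128}\right) = - \frac{89873}{128}$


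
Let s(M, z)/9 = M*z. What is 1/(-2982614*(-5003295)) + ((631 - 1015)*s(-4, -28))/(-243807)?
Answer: 1925411954538966389/1212768974248361970 ≈ 1.5876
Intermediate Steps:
s(M, z) = 9*M*z (s(M, z) = 9*(M*z) = 9*M*z)
1/(-2982614*(-5003295)) + ((631 - 1015)*s(-4, -28))/(-243807) = 1/(-2982614*(-5003295)) + ((631 - 1015)*(9*(-4)*(-28)))/(-243807) = -1/2982614*(-1/5003295) - 384*1008*(-1/243807) = 1/14922897713130 - 387072*(-1/243807) = 1/14922897713130 + 129024/81269 = 1925411954538966389/1212768974248361970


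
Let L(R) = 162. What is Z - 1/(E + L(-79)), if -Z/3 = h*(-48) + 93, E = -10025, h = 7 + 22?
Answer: 38436112/9863 ≈ 3897.0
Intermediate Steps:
h = 29
Z = 3897 (Z = -3*(29*(-48) + 93) = -3*(-1392 + 93) = -3*(-1299) = 3897)
Z - 1/(E + L(-79)) = 3897 - 1/(-10025 + 162) = 3897 - 1/(-9863) = 3897 - 1*(-1/9863) = 3897 + 1/9863 = 38436112/9863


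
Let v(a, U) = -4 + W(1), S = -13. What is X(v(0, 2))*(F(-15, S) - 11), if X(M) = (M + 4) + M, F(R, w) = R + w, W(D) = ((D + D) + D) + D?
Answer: -156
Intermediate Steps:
W(D) = 4*D (W(D) = (2*D + D) + D = 3*D + D = 4*D)
v(a, U) = 0 (v(a, U) = -4 + 4*1 = -4 + 4 = 0)
X(M) = 4 + 2*M (X(M) = (4 + M) + M = 4 + 2*M)
X(v(0, 2))*(F(-15, S) - 11) = (4 + 2*0)*((-15 - 13) - 11) = (4 + 0)*(-28 - 11) = 4*(-39) = -156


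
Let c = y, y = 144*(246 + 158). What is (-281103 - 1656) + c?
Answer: -224583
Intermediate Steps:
y = 58176 (y = 144*404 = 58176)
c = 58176
(-281103 - 1656) + c = (-281103 - 1656) + 58176 = -282759 + 58176 = -224583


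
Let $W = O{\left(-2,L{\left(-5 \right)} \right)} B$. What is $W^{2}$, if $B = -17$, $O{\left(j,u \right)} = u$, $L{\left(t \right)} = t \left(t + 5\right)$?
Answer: $0$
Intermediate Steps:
$L{\left(t \right)} = t \left(5 + t\right)$
$W = 0$ ($W = - 5 \left(5 - 5\right) \left(-17\right) = \left(-5\right) 0 \left(-17\right) = 0 \left(-17\right) = 0$)
$W^{2} = 0^{2} = 0$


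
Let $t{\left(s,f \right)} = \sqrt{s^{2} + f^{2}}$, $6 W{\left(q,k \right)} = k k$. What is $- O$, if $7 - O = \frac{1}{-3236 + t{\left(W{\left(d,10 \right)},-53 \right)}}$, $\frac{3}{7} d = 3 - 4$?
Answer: $- \frac{659551505}{94217483} - \frac{3 \sqrt{27781}}{94217483} \approx -7.0003$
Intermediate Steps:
$d = - \frac{7}{3}$ ($d = \frac{7 \left(3 - 4\right)}{3} = \frac{7}{3} \left(-1\right) = - \frac{7}{3} \approx -2.3333$)
$W{\left(q,k \right)} = \frac{k^{2}}{6}$ ($W{\left(q,k \right)} = \frac{k k}{6} = \frac{k^{2}}{6}$)
$t{\left(s,f \right)} = \sqrt{f^{2} + s^{2}}$
$O = 7 - \frac{1}{-3236 + \frac{\sqrt{27781}}{3}}$ ($O = 7 - \frac{1}{-3236 + \sqrt{\left(-53\right)^{2} + \left(\frac{10^{2}}{6}\right)^{2}}} = 7 - \frac{1}{-3236 + \sqrt{2809 + \left(\frac{1}{6} \cdot 100\right)^{2}}} = 7 - \frac{1}{-3236 + \sqrt{2809 + \left(\frac{50}{3}\right)^{2}}} = 7 - \frac{1}{-3236 + \sqrt{2809 + \frac{2500}{9}}} = 7 - \frac{1}{-3236 + \sqrt{\frac{27781}{9}}} = 7 - \frac{1}{-3236 + \frac{\sqrt{27781}}{3}} \approx 7.0003$)
$- O = - (\frac{659551505}{94217483} + \frac{3 \sqrt{27781}}{94217483}) = - \frac{659551505}{94217483} - \frac{3 \sqrt{27781}}{94217483}$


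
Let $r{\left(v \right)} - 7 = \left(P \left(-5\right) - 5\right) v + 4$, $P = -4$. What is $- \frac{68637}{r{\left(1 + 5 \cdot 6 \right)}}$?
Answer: $- \frac{68637}{476} \approx -144.2$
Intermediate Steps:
$r{\left(v \right)} = 11 + 15 v$ ($r{\left(v \right)} = 7 + \left(\left(\left(-4\right) \left(-5\right) - 5\right) v + 4\right) = 7 + \left(\left(20 - 5\right) v + 4\right) = 7 + \left(15 v + 4\right) = 7 + \left(4 + 15 v\right) = 11 + 15 v$)
$- \frac{68637}{r{\left(1 + 5 \cdot 6 \right)}} = - \frac{68637}{11 + 15 \left(1 + 5 \cdot 6\right)} = - \frac{68637}{11 + 15 \left(1 + 30\right)} = - \frac{68637}{11 + 15 \cdot 31} = - \frac{68637}{11 + 465} = - \frac{68637}{476}$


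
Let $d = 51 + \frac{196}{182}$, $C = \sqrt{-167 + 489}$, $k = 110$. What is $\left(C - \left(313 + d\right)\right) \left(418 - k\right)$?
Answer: $- \frac{1461768}{13} + 308 \sqrt{322} \approx -1.0692 \cdot 10^{5}$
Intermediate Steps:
$C = \sqrt{322} \approx 17.944$
$d = \frac{677}{13}$ ($d = 51 + 196 \cdot \frac{1}{182} = 51 + \frac{14}{13} = \frac{677}{13} \approx 52.077$)
$\left(C - \left(313 + d\right)\right) \left(418 - k\right) = \left(\sqrt{322} - \frac{4746}{13}\right) \left(418 - 110\right) = \left(\sqrt{322} - \frac{4746}{13}\right) 308 = \left(- \frac{4746}{13} + \sqrt{322}\right) 308 = - \frac{1461768}{13} + 308 \sqrt{322}$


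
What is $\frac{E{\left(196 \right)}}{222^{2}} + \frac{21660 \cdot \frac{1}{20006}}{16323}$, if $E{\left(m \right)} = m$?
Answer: $\frac{2711368637}{670586725683} \approx 0.0040433$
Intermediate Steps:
$\frac{E{\left(196 \right)}}{222^{2}} + \frac{21660 \cdot \frac{1}{20006}}{16323} = \frac{196}{222^{2}} + \frac{21660 \cdot \frac{1}{20006}}{16323} = \frac{196}{49284} + 21660 \cdot \frac{1}{20006} \cdot \frac{1}{16323} = 196 \cdot \frac{1}{49284} + \frac{10830}{10003} \cdot \frac{1}{16323} = \frac{49}{12321} + \frac{3610}{54426323} = \frac{2711368637}{670586725683}$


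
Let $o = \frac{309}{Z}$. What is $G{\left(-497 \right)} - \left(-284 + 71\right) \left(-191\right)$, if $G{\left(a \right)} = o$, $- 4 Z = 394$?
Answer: $- \frac{8015169}{197} \approx -40686.0$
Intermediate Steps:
$Z = - \frac{197}{2}$ ($Z = \left(- \frac{1}{4}\right) 394 = - \frac{197}{2} \approx -98.5$)
$o = - \frac{618}{197}$ ($o = \frac{309}{- \frac{197}{2}} = 309 \left(- \frac{2}{197}\right) = - \frac{618}{197} \approx -3.1371$)
$G{\left(a \right)} = - \frac{618}{197}$
$G{\left(-497 \right)} - \left(-284 + 71\right) \left(-191\right) = - \frac{618}{197} - \left(-284 + 71\right) \left(-191\right) = - \frac{618}{197} - \left(-213\right) \left(-191\right) = - \frac{618}{197} - 40683 = - \frac{8015169}{197}$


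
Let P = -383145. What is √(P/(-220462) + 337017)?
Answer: 3*√15041586794242/20042 ≈ 580.53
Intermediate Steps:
√(P/(-220462) + 337017) = √(-383145/(-220462) + 337017) = √(-383145*(-1/220462) + 337017) = √(383145/220462 + 337017) = √(74299824999/220462) = 3*√15041586794242/20042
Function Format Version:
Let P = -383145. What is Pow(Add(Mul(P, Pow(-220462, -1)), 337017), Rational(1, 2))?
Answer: Mul(Rational(3, 20042), Pow(15041586794242, Rational(1, 2))) ≈ 580.53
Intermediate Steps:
Pow(Add(Mul(P, Pow(-220462, -1)), 337017), Rational(1, 2)) = Pow(Add(Mul(-383145, Pow(-220462, -1)), 337017), Rational(1, 2)) = Pow(Add(Mul(-383145, Rational(-1, 220462)), 337017), Rational(1, 2)) = Pow(Add(Rational(383145, 220462), 337017), Rational(1, 2)) = Pow(Rational(74299824999, 220462), Rational(1, 2)) = Mul(Rational(3, 20042), Pow(15041586794242, Rational(1, 2)))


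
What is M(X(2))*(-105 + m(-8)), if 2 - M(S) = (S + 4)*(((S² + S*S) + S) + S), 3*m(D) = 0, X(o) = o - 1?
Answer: 1890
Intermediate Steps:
X(o) = -1 + o
m(D) = 0 (m(D) = (⅓)*0 = 0)
M(S) = 2 - (4 + S)*(2*S + 2*S²) (M(S) = 2 - (S + 4)*(((S² + S*S) + S) + S) = 2 - (4 + S)*(((S² + S²) + S) + S) = 2 - (4 + S)*((2*S² + S) + S) = 2 - (4 + S)*((S + 2*S²) + S) = 2 - (4 + S)*(2*S + 2*S²))
M(X(2))*(-105 + m(-8)) = (2 - 10*(-1 + 2)² - 8*(-1 + 2) - 2*(-1 + 2)³)*(-105 + 0) = (2 - 10*1² - 8*1 - 2*1³)*(-105) = (2 - 10*1 - 8 - 2*1)*(-105) = (2 - 10 - 8 - 2)*(-105) = -18*(-105) = 1890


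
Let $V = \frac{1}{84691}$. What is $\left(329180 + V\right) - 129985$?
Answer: $\frac{16870023746}{84691} \approx 1.992 \cdot 10^{5}$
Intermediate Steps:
$V = \frac{1}{84691} \approx 1.1808 \cdot 10^{-5}$
$\left(329180 + V\right) - 129985 = \left(329180 + \frac{1}{84691}\right) - 129985 = \frac{27878583381}{84691} - 129985 = \frac{16870023746}{84691}$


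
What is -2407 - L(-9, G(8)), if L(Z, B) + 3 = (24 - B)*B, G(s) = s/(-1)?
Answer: -2148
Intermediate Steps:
G(s) = -s (G(s) = s*(-1) = -s)
L(Z, B) = -3 + B*(24 - B) (L(Z, B) = -3 + (24 - B)*B = -3 + B*(24 - B))
-2407 - L(-9, G(8)) = -2407 - (-3 - (-1*8)² + 24*(-1*8)) = -2407 - (-3 - 1*(-8)² + 24*(-8)) = -2407 - (-3 - 1*64 - 192) = -2407 - (-3 - 64 - 192) = -2407 - 1*(-259) = -2407 + 259 = -2148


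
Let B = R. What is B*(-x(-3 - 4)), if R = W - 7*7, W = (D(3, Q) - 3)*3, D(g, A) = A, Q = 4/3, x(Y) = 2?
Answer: 108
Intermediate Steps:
Q = 4/3 (Q = 4*(⅓) = 4/3 ≈ 1.3333)
W = -5 (W = (4/3 - 3)*3 = -5/3*3 = -5)
R = -54 (R = -5 - 7*7 = -5 - 49 = -54)
B = -54
B*(-x(-3 - 4)) = -(-54)*2 = -54*(-2) = 108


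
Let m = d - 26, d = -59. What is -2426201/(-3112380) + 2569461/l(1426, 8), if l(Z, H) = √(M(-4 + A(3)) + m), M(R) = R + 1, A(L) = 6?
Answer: 2426201/3112380 - 2569461*I*√82/82 ≈ 0.77953 - 2.8375e+5*I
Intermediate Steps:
m = -85 (m = -59 - 26 = -85)
M(R) = 1 + R
l(Z, H) = I*√82 (l(Z, H) = √((1 + (-4 + 6)) - 85) = √((1 + 2) - 85) = √(3 - 85) = √(-82) = I*√82)
-2426201/(-3112380) + 2569461/l(1426, 8) = -2426201/(-3112380) + 2569461/((I*√82)) = -2426201*(-1/3112380) + 2569461*(-I*√82/82) = 2426201/3112380 - 2569461*I*√82/82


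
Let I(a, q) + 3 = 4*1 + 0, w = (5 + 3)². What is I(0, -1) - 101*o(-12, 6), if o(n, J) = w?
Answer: -6463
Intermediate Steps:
w = 64 (w = 8² = 64)
I(a, q) = 1 (I(a, q) = -3 + (4*1 + 0) = -3 + (4 + 0) = -3 + 4 = 1)
o(n, J) = 64
I(0, -1) - 101*o(-12, 6) = 1 - 101*64 = 1 - 6464 = -6463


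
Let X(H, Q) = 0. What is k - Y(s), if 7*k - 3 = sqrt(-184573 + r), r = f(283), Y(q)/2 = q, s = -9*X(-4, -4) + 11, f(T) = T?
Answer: -151/7 + I*sqrt(184290)/7 ≈ -21.571 + 61.327*I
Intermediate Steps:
s = 11 (s = -9*0 + 11 = 0 + 11 = 11)
Y(q) = 2*q
r = 283
k = 3/7 + I*sqrt(184290)/7 (k = 3/7 + sqrt(-184573 + 283)/7 = 3/7 + sqrt(-184290)/7 = 3/7 + (I*sqrt(184290))/7 = 3/7 + I*sqrt(184290)/7 ≈ 0.42857 + 61.327*I)
k - Y(s) = (3/7 + I*sqrt(184290)/7) - 2*11 = (3/7 + I*sqrt(184290)/7) - 1*22 = (3/7 + I*sqrt(184290)/7) - 22 = -151/7 + I*sqrt(184290)/7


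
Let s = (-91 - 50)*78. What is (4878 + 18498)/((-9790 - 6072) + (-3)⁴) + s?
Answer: -173582814/15781 ≈ -10999.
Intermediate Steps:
s = -10998 (s = -141*78 = -10998)
(4878 + 18498)/((-9790 - 6072) + (-3)⁴) + s = (4878 + 18498)/((-9790 - 6072) + (-3)⁴) - 10998 = 23376/(-15862 + 81) - 10998 = 23376/(-15781) - 10998 = 23376*(-1/15781) - 10998 = -23376/15781 - 10998 = -173582814/15781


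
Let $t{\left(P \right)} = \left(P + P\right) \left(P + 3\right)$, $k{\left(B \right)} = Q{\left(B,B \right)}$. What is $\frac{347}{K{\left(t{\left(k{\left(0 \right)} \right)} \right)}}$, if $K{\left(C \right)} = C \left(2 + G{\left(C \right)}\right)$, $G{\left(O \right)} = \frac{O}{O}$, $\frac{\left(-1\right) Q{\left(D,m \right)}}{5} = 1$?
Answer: $\frac{347}{60} \approx 5.7833$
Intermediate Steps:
$Q{\left(D,m \right)} = -5$ ($Q{\left(D,m \right)} = \left(-5\right) 1 = -5$)
$G{\left(O \right)} = 1$
$k{\left(B \right)} = -5$
$t{\left(P \right)} = 2 P \left(3 + P\right)$
$K{\left(C \right)} = 3 C$ ($K{\left(C \right)} = C \left(2 + 1\right) = C 3 = 3 C$)
$\frac{347}{K{\left(t{\left(k{\left(0 \right)} \right)} \right)}} = \frac{347}{3 \cdot 2 \left(-5\right) \left(3 - 5\right)} = \frac{347}{3 \cdot 2 \left(-5\right) \left(-2\right)} = \frac{347}{3 \cdot 20} = \frac{347}{60}$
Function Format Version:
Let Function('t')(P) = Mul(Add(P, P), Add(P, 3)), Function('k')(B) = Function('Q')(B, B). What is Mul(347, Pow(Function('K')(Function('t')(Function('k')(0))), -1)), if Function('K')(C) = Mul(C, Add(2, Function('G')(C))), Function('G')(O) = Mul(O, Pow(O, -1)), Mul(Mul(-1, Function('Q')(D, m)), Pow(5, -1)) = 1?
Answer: Rational(347, 60) ≈ 5.7833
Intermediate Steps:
Function('Q')(D, m) = -5 (Function('Q')(D, m) = Mul(-5, 1) = -5)
Function('G')(O) = 1
Function('k')(B) = -5
Function('t')(P) = Mul(2, P, Add(3, P)) (Function('t')(P) = Mul(Mul(2, P), Add(3, P)) = Mul(2, P, Add(3, P)))
Function('K')(C) = Mul(3, C) (Function('K')(C) = Mul(C, Add(2, 1)) = Mul(C, 3) = Mul(3, C))
Mul(347, Pow(Function('K')(Function('t')(Function('k')(0))), -1)) = Mul(347, Pow(Mul(3, Mul(2, -5, Add(3, -5))), -1)) = Mul(347, Pow(Mul(3, Mul(2, -5, -2)), -1)) = Mul(347, Pow(Mul(3, 20), -1)) = Mul(347, Pow(60, -1)) = Mul(347, Rational(1, 60)) = Rational(347, 60)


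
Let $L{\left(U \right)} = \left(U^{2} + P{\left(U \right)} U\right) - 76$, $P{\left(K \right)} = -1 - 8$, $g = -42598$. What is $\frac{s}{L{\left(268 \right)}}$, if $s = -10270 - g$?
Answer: $\frac{449}{963} \approx 0.46625$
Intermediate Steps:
$P{\left(K \right)} = -9$
$s = 32328$ ($s = -10270 - -42598 = -10270 + 42598 = 32328$)
$L{\left(U \right)} = -76 + U^{2} - 9 U$ ($L{\left(U \right)} = \left(U^{2} - 9 U\right) - 76 = -76 + U^{2} - 9 U$)
$\frac{s}{L{\left(268 \right)}} = \frac{32328}{-76 + 268^{2} - 2412} = \frac{32328}{-76 + 71824 - 2412} = \frac{32328}{69336} = 32328 \cdot \frac{1}{69336} = \frac{449}{963}$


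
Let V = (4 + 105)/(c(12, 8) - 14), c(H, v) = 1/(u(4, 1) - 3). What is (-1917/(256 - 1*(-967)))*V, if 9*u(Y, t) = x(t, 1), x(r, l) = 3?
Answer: 1671624/140645 ≈ 11.885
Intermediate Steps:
u(Y, t) = ⅓ (u(Y, t) = (⅑)*3 = ⅓)
c(H, v) = -3/8 (c(H, v) = 1/(⅓ - 3) = 1/(-8/3) = -3/8)
V = -872/115 (V = (4 + 105)/(-3/8 - 14) = 109/(-115/8) = 109*(-8/115) = -872/115 ≈ -7.5826)
(-1917/(256 - 1*(-967)))*V = -1917/(256 - 1*(-967))*(-872/115) = -1917/(256 + 967)*(-872/115) = -1917/1223*(-872/115) = 1671624/140645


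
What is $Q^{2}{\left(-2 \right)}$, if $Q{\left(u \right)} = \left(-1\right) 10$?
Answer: $100$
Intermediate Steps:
$Q{\left(u \right)} = -10$
$Q^{2}{\left(-2 \right)} = \left(-10\right)^{2} = 100$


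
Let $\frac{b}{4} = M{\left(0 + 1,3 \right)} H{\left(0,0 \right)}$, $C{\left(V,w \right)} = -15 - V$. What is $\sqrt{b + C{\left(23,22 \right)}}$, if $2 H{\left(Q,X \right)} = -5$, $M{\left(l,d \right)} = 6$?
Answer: $7 i \sqrt{2} \approx 9.8995 i$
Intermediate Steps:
$H{\left(Q,X \right)} = - \frac{5}{2}$ ($H{\left(Q,X \right)} = \frac{1}{2} \left(-5\right) = - \frac{5}{2}$)
$b = -60$ ($b = 4 \cdot 6 \left(- \frac{5}{2}\right) = 4 \left(-15\right) = -60$)
$\sqrt{b + C{\left(23,22 \right)}} = \sqrt{-60 - 38} = \sqrt{-98} = 7 i \sqrt{2}$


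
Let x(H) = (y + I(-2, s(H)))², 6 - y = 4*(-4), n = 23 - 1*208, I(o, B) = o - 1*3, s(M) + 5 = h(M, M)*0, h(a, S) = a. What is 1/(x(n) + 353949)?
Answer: 1/354238 ≈ 2.8230e-6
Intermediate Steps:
s(M) = -5 (s(M) = -5 + M*0 = -5 + 0 = -5)
I(o, B) = -3 + o (I(o, B) = o - 3 = -3 + o)
n = -185 (n = 23 - 208 = -185)
y = 22 (y = 6 - 4*(-4) = 6 - 1*(-16) = 6 + 16 = 22)
x(H) = 289 (x(H) = (22 + (-3 - 2))² = (22 - 5)² = 17² = 289)
1/(x(n) + 353949) = 1/(289 + 353949) = 1/354238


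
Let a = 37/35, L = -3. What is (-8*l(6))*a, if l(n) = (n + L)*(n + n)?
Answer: -10656/35 ≈ -304.46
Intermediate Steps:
a = 37/35 (a = 37*(1/35) = 37/35 ≈ 1.0571)
l(n) = 2*n*(-3 + n) (l(n) = (n - 3)*(n + n) = (-3 + n)*(2*n) = 2*n*(-3 + n))
(-8*l(6))*a = -16*6*(-3 + 6)*(37/35) = -16*6*3*(37/35) = -8*36*(37/35) = -288*37/35 = -10656/35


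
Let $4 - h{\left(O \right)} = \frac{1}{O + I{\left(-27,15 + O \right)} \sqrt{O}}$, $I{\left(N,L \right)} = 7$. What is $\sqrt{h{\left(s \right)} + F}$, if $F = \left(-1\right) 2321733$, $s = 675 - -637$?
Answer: $\frac{\sqrt{-3046108449 - 65008412 \sqrt{82}}}{2 \sqrt{328 + 7 \sqrt{82}}} \approx 1523.7 i$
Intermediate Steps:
$s = 1312$ ($s = 675 + 637 = 1312$)
$h{\left(O \right)} = 4 - \frac{1}{O + 7 \sqrt{O}}$
$F = -2321733$
$\sqrt{h{\left(s \right)} + F} = \sqrt{\frac{-1 + 4 \cdot 1312 + 28 \sqrt{1312}}{1312 + 7 \sqrt{1312}} - 2321733} = \sqrt{\frac{-1 + 5248 + 28 \cdot 4 \sqrt{82}}{1312 + 7 \cdot 4 \sqrt{82}} - 2321733} = \sqrt{\frac{-1 + 5248 + 112 \sqrt{82}}{1312 + 28 \sqrt{82}} - 2321733} = \sqrt{\frac{5247 + 112 \sqrt{82}}{1312 + 28 \sqrt{82}} - 2321733} = \sqrt{-2321733 + \frac{5247 + 112 \sqrt{82}}{1312 + 28 \sqrt{82}}}$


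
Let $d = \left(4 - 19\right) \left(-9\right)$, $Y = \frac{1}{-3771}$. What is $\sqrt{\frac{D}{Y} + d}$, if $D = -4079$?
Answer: $6 \sqrt{427279} \approx 3922.0$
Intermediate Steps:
$Y = - \frac{1}{3771} \approx -0.00026518$
$d = 135$ ($d = \left(-15\right) \left(-9\right) = 135$)
$\sqrt{\frac{D}{Y} + d} = \sqrt{- \frac{4079}{- \frac{1}{3771}} + 135} = \sqrt{\left(-4079\right) \left(-3771\right) + 135} = \sqrt{15381909 + 135} = \sqrt{15382044} = 6 \sqrt{427279}$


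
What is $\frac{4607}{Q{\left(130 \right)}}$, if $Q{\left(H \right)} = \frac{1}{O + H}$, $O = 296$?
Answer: $1962582$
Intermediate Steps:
$Q{\left(H \right)} = \frac{1}{296 + H}$
$\frac{4607}{Q{\left(130 \right)}} = \frac{4607}{\frac{1}{296 + 130}} = \frac{4607}{\frac{1}{426}} = 4607 \frac{1}{\frac{1}{426}} = 4607 \cdot 426 = 1962582$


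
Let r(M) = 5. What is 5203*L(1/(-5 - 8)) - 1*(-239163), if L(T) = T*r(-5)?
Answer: 3083104/13 ≈ 2.3716e+5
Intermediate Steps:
L(T) = 5*T (L(T) = T*5 = 5*T)
5203*L(1/(-5 - 8)) - 1*(-239163) = 5203*(5/(-5 - 8)) - 1*(-239163) = 5203*(5/(-13)) + 239163 = 5203*(5*(-1/13)) + 239163 = 5203*(-5/13) + 239163 = -26015/13 + 239163 = 3083104/13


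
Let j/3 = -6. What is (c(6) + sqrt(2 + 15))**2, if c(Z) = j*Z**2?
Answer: (-648 + sqrt(17))**2 ≈ 4.1458e+5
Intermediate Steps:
j = -18 (j = 3*(-6) = -18)
c(Z) = -18*Z**2
(c(6) + sqrt(2 + 15))**2 = (-18*6**2 + sqrt(2 + 15))**2 = (-18*36 + sqrt(17))**2 = (-648 + sqrt(17))**2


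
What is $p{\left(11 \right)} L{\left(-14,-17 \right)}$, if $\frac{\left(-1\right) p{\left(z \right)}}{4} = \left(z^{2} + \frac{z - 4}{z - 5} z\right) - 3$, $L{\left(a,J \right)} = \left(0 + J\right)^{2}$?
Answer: $- \frac{453730}{3} \approx -1.5124 \cdot 10^{5}$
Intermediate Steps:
$L{\left(a,J \right)} = J^{2}$
$p{\left(z \right)} = 12 - 4 z^{2} - \frac{4 z \left(-4 + z\right)}{-5 + z}$ ($p{\left(z \right)} = - 4 \left(\left(z^{2} + \frac{z - 4}{z - 5} z\right) - 3\right) = - 4 \left(\left(z^{2} + \frac{-4 + z}{-5 + z} z\right) - 3\right) = - 4 \left(\left(z^{2} + \frac{z \left(-4 + z\right)}{-5 + z}\right) - 3\right) = - 4 \left(-3 + z^{2} + \frac{z \left(-4 + z\right)}{-5 + z}\right) = 12 - 4 z^{2} - \frac{4 z \left(-4 + z\right)}{-5 + z}$)
$p{\left(11 \right)} L{\left(-14,-17 \right)} = \frac{4 \left(-15 - 11^{3} + 4 \cdot 11^{2} + 7 \cdot 11\right)}{-5 + 11} \left(-17\right)^{2} = \frac{4 \left(-15 - 1331 + 4 \cdot 121 + 77\right)}{6} \cdot 289 = 4 \cdot \frac{1}{6} \left(-15 - 1331 + 484 + 77\right) 289 = 4 \cdot \frac{1}{6} \left(-785\right) 289 = \left(- \frac{1570}{3}\right) 289 = - \frac{453730}{3}$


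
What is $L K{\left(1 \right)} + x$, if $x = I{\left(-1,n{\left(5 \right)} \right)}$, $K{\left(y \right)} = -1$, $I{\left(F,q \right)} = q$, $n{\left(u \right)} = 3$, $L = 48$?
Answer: $-45$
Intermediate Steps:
$x = 3$
$L K{\left(1 \right)} + x = 48 \left(-1\right) + 3 = -48 + 3 = -45$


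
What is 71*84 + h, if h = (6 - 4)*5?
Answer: 5974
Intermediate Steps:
h = 10 (h = 2*5 = 10)
71*84 + h = 71*84 + 10 = 5964 + 10 = 5974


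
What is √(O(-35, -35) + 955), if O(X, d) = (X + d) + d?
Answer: 5*√34 ≈ 29.155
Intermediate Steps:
O(X, d) = X + 2*d
√(O(-35, -35) + 955) = √((-35 + 2*(-35)) + 955) = √((-35 - 70) + 955) = √(-105 + 955) = √850 = 5*√34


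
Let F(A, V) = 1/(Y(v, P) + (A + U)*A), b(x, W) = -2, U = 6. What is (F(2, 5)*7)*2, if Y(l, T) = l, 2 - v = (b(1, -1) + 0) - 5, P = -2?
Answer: 14/25 ≈ 0.56000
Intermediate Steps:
v = 9 (v = 2 - ((-2 + 0) - 5) = 2 - (-2 - 5) = 2 - 1*(-7) = 2 + 7 = 9)
F(A, V) = 1/(9 + A*(6 + A)) (F(A, V) = 1/(9 + (A + 6)*A) = 1/(9 + (6 + A)*A) = 1/(9 + A*(6 + A)))
(F(2, 5)*7)*2 = (7/(9 + 2² + 6*2))*2 = (7/(9 + 4 + 12))*2 = (7/25)*2 = 14/25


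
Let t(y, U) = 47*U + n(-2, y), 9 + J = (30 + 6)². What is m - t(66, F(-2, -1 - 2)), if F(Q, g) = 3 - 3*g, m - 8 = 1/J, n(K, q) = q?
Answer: -800513/1287 ≈ -622.00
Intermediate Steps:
J = 1287 (J = -9 + (30 + 6)² = -9 + 36² = -9 + 1296 = 1287)
m = 10297/1287 (m = 8 + 1/1287 = 10297/1287 ≈ 8.0008)
t(y, U) = y + 47*U (t(y, U) = 47*U + y = y + 47*U)
m - t(66, F(-2, -1 - 2)) = 10297/1287 - (66 + 47*(3 - 3*(-1 - 2))) = 10297/1287 - (66 + 47*(3 - 3*(-3))) = 10297/1287 - (66 + 47*(3 + 9)) = 10297/1287 - (66 + 47*12) = 10297/1287 - (66 + 564) = 10297/1287 - 1*630 = 10297/1287 - 630 = -800513/1287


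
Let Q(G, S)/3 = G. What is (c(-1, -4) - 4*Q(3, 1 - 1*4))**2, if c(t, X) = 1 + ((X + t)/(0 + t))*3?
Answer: 400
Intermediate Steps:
Q(G, S) = 3*G
c(t, X) = 1 + 3*(X + t)/t (c(t, X) = 1 + ((X + t)/t)*3 = 1 + 3*(X + t)/t)
(c(-1, -4) - 4*Q(3, 1 - 1*4))**2 = ((4 + 3*(-4)/(-1)) - 12*3)**2 = ((4 + 3*(-4)*(-1)) - 4*9)**2 = ((4 + 12) - 36)**2 = (16 - 36)**2 = (-20)**2 = 400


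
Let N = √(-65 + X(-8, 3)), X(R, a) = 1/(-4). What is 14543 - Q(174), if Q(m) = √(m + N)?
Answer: 14543 - √(696 + 6*I*√29)/2 ≈ 14530.0 - 0.3061*I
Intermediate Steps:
X(R, a) = -¼
N = 3*I*√29/2 (N = √(-65 - ¼) = √(-261/4) = 3*I*√29/2 ≈ 8.0777*I)
Q(m) = √(m + 3*I*√29/2)
14543 - Q(174) = 14543 - √(4*174 + 6*I*√29)/2 = 14543 - √(696 + 6*I*√29)/2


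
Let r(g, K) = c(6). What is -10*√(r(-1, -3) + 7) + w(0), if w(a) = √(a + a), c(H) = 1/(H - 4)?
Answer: -5*√30 ≈ -27.386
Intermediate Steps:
c(H) = 1/(-4 + H)
r(g, K) = ½ (r(g, K) = 1/(-4 + 6) = 1/2 = ½)
w(a) = √2*√a (w(a) = √(2*a) = √2*√a)
-10*√(r(-1, -3) + 7) + w(0) = -10*√(½ + 7) + √2*√0 = -5*√30 + √2*0 = -5*√30 + 0 = -5*√30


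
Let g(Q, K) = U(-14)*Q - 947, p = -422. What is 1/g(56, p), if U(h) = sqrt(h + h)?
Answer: -947/984617 - 112*I*sqrt(7)/984617 ≈ -0.0009618 - 0.00030095*I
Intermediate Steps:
U(h) = sqrt(2)*sqrt(h) (U(h) = sqrt(2*h) = sqrt(2)*sqrt(h))
g(Q, K) = -947 + 2*I*Q*sqrt(7) (g(Q, K) = (sqrt(2)*sqrt(-14))*Q - 947 = (sqrt(2)*(I*sqrt(14)))*Q - 947 = (2*I*sqrt(7))*Q - 947 = 2*I*Q*sqrt(7) - 947 = -947 + 2*I*Q*sqrt(7))
1/g(56, p) = 1/(-947 + 2*I*56*sqrt(7)) = 1/(-947 + 112*I*sqrt(7))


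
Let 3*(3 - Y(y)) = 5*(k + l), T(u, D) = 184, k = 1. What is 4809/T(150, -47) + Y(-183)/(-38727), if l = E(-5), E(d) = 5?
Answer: 186239431/7125768 ≈ 26.136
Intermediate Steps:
l = 5
Y(y) = -7 (Y(y) = 3 - 5*(1 + 5)/3 = 3 - 5*6/3 = 3 - ⅓*30 = 3 - 10 = -7)
4809/T(150, -47) + Y(-183)/(-38727) = 4809/184 - 7/(-38727) = 4809*(1/184) - 7*(-1/38727) = 4809/184 + 7/38727 = 186239431/7125768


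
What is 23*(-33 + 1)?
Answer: -736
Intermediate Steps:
23*(-33 + 1) = 23*(-32) = -736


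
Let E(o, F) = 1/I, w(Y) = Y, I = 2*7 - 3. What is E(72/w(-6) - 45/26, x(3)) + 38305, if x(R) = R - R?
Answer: 421356/11 ≈ 38305.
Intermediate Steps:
x(R) = 0
I = 11 (I = 14 - 3 = 11)
E(o, F) = 1/11
E(72/w(-6) - 45/26, x(3)) + 38305 = 1/11 + 38305 = 421356/11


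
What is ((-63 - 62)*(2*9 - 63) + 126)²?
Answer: 33074001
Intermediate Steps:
((-63 - 62)*(2*9 - 63) + 126)² = (-125*(18 - 63) + 126)² = (-125*(-45) + 126)² = (5625 + 126)² = 5751² = 33074001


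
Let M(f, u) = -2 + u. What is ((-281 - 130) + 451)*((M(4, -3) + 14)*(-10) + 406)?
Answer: 12640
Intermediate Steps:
((-281 - 130) + 451)*((M(4, -3) + 14)*(-10) + 406) = ((-281 - 130) + 451)*(((-2 - 3) + 14)*(-10) + 406) = (-411 + 451)*((-5 + 14)*(-10) + 406) = 40*(9*(-10) + 406) = 40*(-90 + 406) = 40*316 = 12640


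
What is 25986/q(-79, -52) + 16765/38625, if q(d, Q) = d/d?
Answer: 200745203/7725 ≈ 25986.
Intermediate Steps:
q(d, Q) = 1
25986/q(-79, -52) + 16765/38625 = 25986/1 + 16765/38625 = 25986*1 + 16765*(1/38625) = 25986 + 3353/7725 = 200745203/7725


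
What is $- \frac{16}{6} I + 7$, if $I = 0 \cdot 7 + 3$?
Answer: $-1$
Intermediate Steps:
$I = 3$ ($I = 0 + 3 = 3$)
$- \frac{16}{6} I + 7 = - \frac{16}{6} \cdot 3 + 7 = \left(-16\right) \frac{1}{6} \cdot 3 + 7 = \left(- \frac{8}{3}\right) 3 + 7 = -8 + 7 = -1$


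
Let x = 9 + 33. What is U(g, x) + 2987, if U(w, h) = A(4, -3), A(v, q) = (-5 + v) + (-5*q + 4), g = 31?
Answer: 3005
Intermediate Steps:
x = 42
A(v, q) = -1 + v - 5*q (A(v, q) = (-5 + v) + (4 - 5*q) = -1 + v - 5*q)
U(w, h) = 18 (U(w, h) = -1 + 4 - 5*(-3) = -1 + 4 + 15 = 18)
U(g, x) + 2987 = 18 + 2987 = 3005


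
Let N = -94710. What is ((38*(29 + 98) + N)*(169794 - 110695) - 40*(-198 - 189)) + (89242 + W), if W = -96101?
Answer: -5312045895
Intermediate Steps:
((38*(29 + 98) + N)*(169794 - 110695) - 40*(-198 - 189)) + (89242 + W) = ((38*(29 + 98) - 94710)*(169794 - 110695) - 40*(-198 - 189)) + (89242 - 96101) = ((38*127 - 94710)*59099 - 40*(-387)) - 6859 = ((4826 - 94710)*59099 + 15480) - 6859 = (-89884*59099 + 15480) - 6859 = (-5312054516 + 15480) - 6859 = -5312039036 - 6859 = -5312045895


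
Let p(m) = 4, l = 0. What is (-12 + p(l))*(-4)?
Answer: 32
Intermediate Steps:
(-12 + p(l))*(-4) = (-12 + 4)*(-4) = -8*(-4) = 32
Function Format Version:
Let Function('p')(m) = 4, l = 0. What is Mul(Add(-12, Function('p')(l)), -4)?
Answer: 32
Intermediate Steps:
Mul(Add(-12, Function('p')(l)), -4) = Mul(Add(-12, 4), -4) = Mul(-8, -4) = 32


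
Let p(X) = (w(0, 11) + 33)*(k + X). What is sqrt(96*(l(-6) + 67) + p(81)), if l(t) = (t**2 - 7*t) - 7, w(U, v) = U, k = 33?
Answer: 9*sqrt(210) ≈ 130.42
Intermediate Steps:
l(t) = -7 + t**2 - 7*t
p(X) = 1089 + 33*X (p(X) = (0 + 33)*(33 + X) = 33*(33 + X) = 1089 + 33*X)
sqrt(96*(l(-6) + 67) + p(81)) = sqrt(96*((-7 + (-6)**2 - 7*(-6)) + 67) + (1089 + 33*81)) = sqrt(96*((-7 + 36 + 42) + 67) + (1089 + 2673)) = sqrt(96*(71 + 67) + 3762) = sqrt(96*138 + 3762) = sqrt(13248 + 3762) = sqrt(17010) = 9*sqrt(210)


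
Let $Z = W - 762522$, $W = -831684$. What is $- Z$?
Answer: $1594206$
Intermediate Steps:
$Z = -1594206$ ($Z = -831684 - 762522 = -1594206$)
$- Z = \left(-1\right) \left(-1594206\right) = 1594206$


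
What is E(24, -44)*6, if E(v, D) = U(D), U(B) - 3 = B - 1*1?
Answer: -252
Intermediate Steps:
U(B) = 2 + B (U(B) = 3 + (B - 1*1) = 3 + (B - 1) = 3 + (-1 + B) = 2 + B)
E(v, D) = 2 + D
E(24, -44)*6 = (2 - 44)*6 = -42*6 = -252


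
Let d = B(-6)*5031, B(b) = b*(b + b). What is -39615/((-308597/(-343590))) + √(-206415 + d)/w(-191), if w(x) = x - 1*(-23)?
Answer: -13611317850/308597 - √17313/56 ≈ -44109.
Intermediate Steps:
B(b) = 2*b² (B(b) = b*(2*b) = 2*b²)
d = 362232 (d = (2*(-6)²)*5031 = (2*36)*5031 = 72*5031 = 362232)
w(x) = 23 + x (w(x) = x + 23 = 23 + x)
-39615/((-308597/(-343590))) + √(-206415 + d)/w(-191) = -39615/((-308597/(-343590))) + √(-206415 + 362232)/(23 - 191) = -39615/((-308597*(-1/343590))) + √155817/(-168) = -39615/308597/343590 + (3*√17313)*(-1/168) = -39615*343590/308597 - √17313/56 = -13611317850/308597 - √17313/56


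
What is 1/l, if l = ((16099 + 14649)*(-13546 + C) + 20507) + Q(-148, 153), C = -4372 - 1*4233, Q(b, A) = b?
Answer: -1/681078589 ≈ -1.4683e-9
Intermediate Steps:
C = -8605 (C = -4372 - 4233 = -8605)
l = -681078589 (l = ((16099 + 14649)*(-13546 - 8605) + 20507) - 148 = (30748*(-22151) + 20507) - 148 = (-681098948 + 20507) - 148 = -681078441 - 148 = -681078589)
1/l = 1/(-681078589) = -1/681078589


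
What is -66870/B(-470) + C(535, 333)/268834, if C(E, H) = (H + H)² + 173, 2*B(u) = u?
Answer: 3616241179/12635198 ≈ 286.20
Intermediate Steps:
B(u) = u/2
C(E, H) = 173 + 4*H² (C(E, H) = (2*H)² + 173 = 4*H² + 173 = 173 + 4*H²)
-66870/B(-470) + C(535, 333)/268834 = -66870/((½)*(-470)) + (173 + 4*333²)/268834 = -66870/(-235) + (173 + 4*110889)*(1/268834) = -66870*(-1/235) + (173 + 443556)*(1/268834) = 13374/47 + 443729*(1/268834) = 13374/47 + 443729/268834 = 3616241179/12635198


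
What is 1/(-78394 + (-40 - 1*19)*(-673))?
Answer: -1/38687 ≈ -2.5848e-5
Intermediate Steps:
1/(-78394 + (-40 - 1*19)*(-673)) = 1/(-78394 + (-40 - 19)*(-673)) = 1/(-78394 - 59*(-673)) = 1/(-78394 + 39707) = 1/(-38687) = -1/38687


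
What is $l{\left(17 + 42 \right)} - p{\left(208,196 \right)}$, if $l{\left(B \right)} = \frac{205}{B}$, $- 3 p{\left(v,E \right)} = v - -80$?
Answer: $\frac{5869}{59} \approx 99.475$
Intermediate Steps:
$p{\left(v,E \right)} = - \frac{80}{3} - \frac{v}{3}$ ($p{\left(v,E \right)} = - \frac{v - -80}{3} = - \frac{v + 80}{3} = - \frac{80 + v}{3} = - \frac{80}{3} - \frac{v}{3}$)
$l{\left(17 + 42 \right)} - p{\left(208,196 \right)} = \frac{205}{17 + 42} - \left(- \frac{80}{3} - \frac{208}{3}\right) = \frac{205}{59} - \left(- \frac{80}{3} - \frac{208}{3}\right) = 205 \cdot \frac{1}{59} - -96 = \frac{205}{59} + 96 = \frac{5869}{59}$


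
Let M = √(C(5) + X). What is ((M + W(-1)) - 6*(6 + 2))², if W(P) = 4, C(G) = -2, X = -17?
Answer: (-44 + I*√19)² ≈ 1917.0 - 383.58*I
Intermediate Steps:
M = I*√19 (M = √(-2 - 17) = √(-19) = I*√19 ≈ 4.3589*I)
((M + W(-1)) - 6*(6 + 2))² = ((I*√19 + 4) - 6*(6 + 2))² = ((4 + I*√19) - 6*8)² = ((4 + I*√19) - 48)² = (-44 + I*√19)²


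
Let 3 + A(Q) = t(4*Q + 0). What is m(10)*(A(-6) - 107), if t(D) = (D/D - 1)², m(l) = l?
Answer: -1100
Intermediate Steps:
t(D) = 0 (t(D) = (1 - 1)² = 0² = 0)
A(Q) = -3 (A(Q) = -3 + 0 = -3)
m(10)*(A(-6) - 107) = 10*(-3 - 107) = 10*(-110) = -1100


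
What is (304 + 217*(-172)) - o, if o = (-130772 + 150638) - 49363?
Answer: -7523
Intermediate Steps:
o = -29497 (o = 19866 - 49363 = -29497)
(304 + 217*(-172)) - o = (304 + 217*(-172)) - 1*(-29497) = (304 - 37324) + 29497 = -37020 + 29497 = -7523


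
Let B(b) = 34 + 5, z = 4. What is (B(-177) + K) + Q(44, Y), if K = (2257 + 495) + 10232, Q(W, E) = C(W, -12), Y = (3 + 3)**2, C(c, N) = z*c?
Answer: 13199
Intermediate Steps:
C(c, N) = 4*c
Y = 36 (Y = 6**2 = 36)
Q(W, E) = 4*W
B(b) = 39
K = 12984 (K = 2752 + 10232 = 12984)
(B(-177) + K) + Q(44, Y) = (39 + 12984) + 4*44 = 13023 + 176 = 13199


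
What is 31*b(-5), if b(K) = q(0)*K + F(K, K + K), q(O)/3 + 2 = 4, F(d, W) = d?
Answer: -1085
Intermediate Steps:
q(O) = 6 (q(O) = -6 + 3*4 = -6 + 12 = 6)
b(K) = 7*K (b(K) = 6*K + K = 7*K)
31*b(-5) = 31*(7*(-5)) = 31*(-35) = -1085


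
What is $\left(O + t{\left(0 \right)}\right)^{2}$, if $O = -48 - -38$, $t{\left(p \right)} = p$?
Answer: $100$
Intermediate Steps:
$O = -10$ ($O = -48 + 38 = -10$)
$\left(O + t{\left(0 \right)}\right)^{2} = \left(-10 + 0\right)^{2} = \left(-10\right)^{2} = 100$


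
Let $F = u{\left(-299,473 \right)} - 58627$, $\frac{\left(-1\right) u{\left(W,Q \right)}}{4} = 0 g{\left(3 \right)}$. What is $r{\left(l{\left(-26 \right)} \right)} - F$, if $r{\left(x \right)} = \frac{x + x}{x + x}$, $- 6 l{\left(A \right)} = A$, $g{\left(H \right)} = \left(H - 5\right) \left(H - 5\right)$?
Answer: $58628$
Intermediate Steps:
$g{\left(H \right)} = \left(-5 + H\right)^{2}$ ($g{\left(H \right)} = \left(-5 + H\right) \left(-5 + H\right) = \left(-5 + H\right)^{2}$)
$l{\left(A \right)} = - \frac{A}{6}$
$r{\left(x \right)} = 1$ ($r{\left(x \right)} = \frac{2 x}{2 x} = 2 x \frac{1}{2 x} = 1$)
$u{\left(W,Q \right)} = 0$ ($u{\left(W,Q \right)} = - 4 \cdot 0 \left(-5 + 3\right)^{2} = - 4 \cdot 0 \left(-2\right)^{2} = - 4 \cdot 0 \cdot 4 = \left(-4\right) 0 = 0$)
$F = -58627$ ($F = 0 - 58627 = -58627$)
$r{\left(l{\left(-26 \right)} \right)} - F = 1 - -58627 = 1 + 58627 = 58628$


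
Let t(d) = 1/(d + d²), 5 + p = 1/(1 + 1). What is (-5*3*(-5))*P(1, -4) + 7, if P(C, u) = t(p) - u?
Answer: 6547/21 ≈ 311.76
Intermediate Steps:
p = -9/2 (p = -5 + 1/(1 + 1) = -5 + 1/2 = -5 + ½ = -9/2 ≈ -4.5000)
P(C, u) = 4/63 - u (P(C, u) = 1/((-9/2)*(1 - 9/2)) - u = -2/(9*(-7/2)) - u = -2/9*(-2/7) - u = 4/63 - u)
(-5*3*(-5))*P(1, -4) + 7 = (-5*3*(-5))*(4/63 - 1*(-4)) + 7 = (-15*(-5))*(4/63 + 4) + 7 = 75*(256/63) + 7 = 6400/21 + 7 = 6547/21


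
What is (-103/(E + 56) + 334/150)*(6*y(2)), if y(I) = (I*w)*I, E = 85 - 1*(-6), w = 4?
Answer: 179456/1225 ≈ 146.49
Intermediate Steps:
E = 91 (E = 85 + 6 = 91)
y(I) = 4*I² (y(I) = (I*4)*I = (4*I)*I = 4*I²)
(-103/(E + 56) + 334/150)*(6*y(2)) = (-103/(91 + 56) + 334/150)*(6*(4*2²)) = (-103/147 + 334*(1/150))*(6*(4*4)) = (-103*1/147 + 167/75)*(6*16) = (-103/147 + 167/75)*96 = (5608/3675)*96 = 179456/1225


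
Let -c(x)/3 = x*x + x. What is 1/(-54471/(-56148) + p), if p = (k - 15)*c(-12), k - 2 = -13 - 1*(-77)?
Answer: -18716/377970179 ≈ -4.9517e-5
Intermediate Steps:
k = 66 (k = 2 + (-13 - 1*(-77)) = 2 + (-13 + 77) = 2 + 64 = 66)
c(x) = -3*x - 3*x² (c(x) = -3*(x*x + x) = -3*(x² + x) = -3*(x + x²) = -3*x - 3*x²)
p = -20196 (p = (66 - 15)*(-3*(-12)*(1 - 12)) = 51*(-3*(-12)*(-11)) = 51*(-396) = -20196)
1/(-54471/(-56148) + p) = 1/(-54471/(-56148) - 20196) = 1/(-54471*(-1/56148) - 20196) = 1/(18157/18716 - 20196) = 1/(-377970179/18716) = -18716/377970179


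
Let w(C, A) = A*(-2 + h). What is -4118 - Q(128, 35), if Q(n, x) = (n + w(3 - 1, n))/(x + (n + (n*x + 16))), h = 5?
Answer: -19186274/4659 ≈ -4118.1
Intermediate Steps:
w(C, A) = 3*A (w(C, A) = A*(-2 + 5) = A*3 = 3*A)
Q(n, x) = 4*n/(16 + n + x + n*x) (Q(n, x) = (n + 3*n)/(x + (n + (n*x + 16))) = (4*n)/(x + (n + (16 + n*x))) = (4*n)/(x + (16 + n + n*x)) = (4*n)/(16 + n + x + n*x) = 4*n/(16 + n + x + n*x))
-4118 - Q(128, 35) = -4118 - 4*128/(16 + 128 + 35 + 128*35) = -4118 - 4*128/(16 + 128 + 35 + 4480) = -4118 - 4*128/4659 = -4118 - 1*512/4659 = -4118 - 512/4659 = -19186274/4659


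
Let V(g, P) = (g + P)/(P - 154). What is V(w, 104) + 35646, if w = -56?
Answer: 891126/25 ≈ 35645.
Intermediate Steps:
V(g, P) = (P + g)/(-154 + P)
V(w, 104) + 35646 = (104 - 56)/(-154 + 104) + 35646 = 48/(-50) + 35646 = -1/50*48 + 35646 = -24/25 + 35646 = 891126/25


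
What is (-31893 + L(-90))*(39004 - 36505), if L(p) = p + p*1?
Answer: -80150427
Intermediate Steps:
L(p) = 2*p (L(p) = p + p = 2*p)
(-31893 + L(-90))*(39004 - 36505) = (-31893 + 2*(-90))*(39004 - 36505) = (-31893 - 180)*2499 = -32073*2499 = -80150427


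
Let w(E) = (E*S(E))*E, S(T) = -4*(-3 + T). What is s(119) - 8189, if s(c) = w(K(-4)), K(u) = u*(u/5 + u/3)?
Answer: -33077363/3375 ≈ -9800.7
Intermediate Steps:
S(T) = 12 - 4*T
K(u) = 8*u²/15 (K(u) = u*(u*(⅕) + u*(⅓)) = u*(u/5 + u/3) = u*(8*u/15) = 8*u²/15)
w(E) = E²*(12 - 4*E) (w(E) = (E*(12 - 4*E))*E = E²*(12 - 4*E))
s(c) = -5439488/3375 (s(c) = 4*((8/15)*(-4)²)²*(3 - 8*(-4)²/15) = 4*((8/15)*16)²*(3 - 8*16/15) = 4*(128/15)²*(3 - 1*128/15) = 4*(16384/225)*(3 - 128/15) = 4*(16384/225)*(-83/15) = -5439488/3375)
s(119) - 8189 = -5439488/3375 - 8189 = -33077363/3375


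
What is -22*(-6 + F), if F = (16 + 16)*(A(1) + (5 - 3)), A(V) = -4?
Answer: 1540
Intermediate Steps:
F = -64 (F = (16 + 16)*(-4 + (5 - 3)) = 32*(-4 + 2) = 32*(-2) = -64)
-22*(-6 + F) = -22*(-6 - 64) = -22*(-70) = 1540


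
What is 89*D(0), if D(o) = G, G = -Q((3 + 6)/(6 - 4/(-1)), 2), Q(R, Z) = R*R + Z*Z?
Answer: -42809/100 ≈ -428.09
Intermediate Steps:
Q(R, Z) = R**2 + Z**2
G = -481/100 (G = -(((3 + 6)/(6 - 4/(-1)))**2 + 2**2) = -((9/(6 - 4*(-1)))**2 + 4) = -((9/(6 + 4))**2 + 4) = -((9/10)**2 + 4) = -(81/100 + 4) = -1*481/100 = -481/100 ≈ -4.8100)
D(o) = -481/100
89*D(0) = 89*(-481/100) = -42809/100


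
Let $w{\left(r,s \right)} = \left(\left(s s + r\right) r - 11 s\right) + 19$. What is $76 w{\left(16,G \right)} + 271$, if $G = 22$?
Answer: $591323$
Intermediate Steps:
$w{\left(r,s \right)} = 19 - 11 s + r \left(r + s^{2}\right)$ ($w{\left(r,s \right)} = \left(\left(s^{2} + r\right) r - 11 s\right) + 19 = \left(\left(r + s^{2}\right) r - 11 s\right) + 19 = \left(r \left(r + s^{2}\right) - 11 s\right) + 19 = \left(- 11 s + r \left(r + s^{2}\right)\right) + 19 = 19 - 11 s + r \left(r + s^{2}\right)$)
$76 w{\left(16,G \right)} + 271 = 76 \left(19 + 16^{2} - 242 + 16 \cdot 22^{2}\right) + 271 = 76 \left(19 + 256 - 242 + 16 \cdot 484\right) + 271 = 76 \left(19 + 256 - 242 + 7744\right) + 271 = 76 \cdot 7777 + 271 = 591052 + 271 = 591323$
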